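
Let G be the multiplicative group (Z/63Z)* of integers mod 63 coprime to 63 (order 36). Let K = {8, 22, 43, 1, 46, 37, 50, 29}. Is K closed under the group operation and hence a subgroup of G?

No

|K| = 8 does not divide |G| = 36, so by Lagrange K is not a subgroup.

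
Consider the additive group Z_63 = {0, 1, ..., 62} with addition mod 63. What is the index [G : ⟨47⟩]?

1

|⟨47⟩| = 63 and |G| = 63.
By Lagrange, [G : H] = |G|/|H| = 63/63 = 1.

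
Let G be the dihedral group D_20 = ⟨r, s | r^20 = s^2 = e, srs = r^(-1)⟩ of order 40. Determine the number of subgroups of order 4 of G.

|G| = 40 and 4 | 40, so subgroups of order 4 are possible by Lagrange.
The subgroups of order 4 are: {e, r^10, s, r^10s}; {e, r^10, rs, r^11s}; {e, r^10, r^2s, r^12s}; {e, r^10, r^3s, r^13s}; … (11 in all).
So G has 11 subgroups of order 4.

11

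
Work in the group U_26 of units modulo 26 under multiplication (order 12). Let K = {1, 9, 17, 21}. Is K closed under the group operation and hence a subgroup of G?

No

17 ∈ K but its inverse 23 ∉ K, so K is not a subgroup.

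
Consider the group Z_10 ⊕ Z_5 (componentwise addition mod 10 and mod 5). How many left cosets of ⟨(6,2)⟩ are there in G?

|⟨(6,2)⟩| = 5 and |G| = 50.
By Lagrange, [G : H] = |G|/|H| = 50/5 = 10.

10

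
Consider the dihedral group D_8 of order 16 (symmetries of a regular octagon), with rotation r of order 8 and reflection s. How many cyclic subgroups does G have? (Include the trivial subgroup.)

12

Each element a generates a cyclic subgroup ⟨a⟩; distinct elements may generate the same one (a cyclic group of order d has φ(d) generators).
Cyclic subgroups by order — order 1: 1; order 2: 9; order 4: 1; order 8: 1.
Total: 12.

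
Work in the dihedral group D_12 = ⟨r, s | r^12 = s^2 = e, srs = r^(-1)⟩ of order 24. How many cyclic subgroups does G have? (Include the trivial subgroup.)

18

Group the elements of G by the cyclic subgroup they generate; each cyclic subgroup of order d accounts for φ(d) elements.
Cyclic subgroups by order — order 1: 1; order 2: 13; order 3: 1; order 4: 1; order 6: 1; order 12: 1.
Total: 18.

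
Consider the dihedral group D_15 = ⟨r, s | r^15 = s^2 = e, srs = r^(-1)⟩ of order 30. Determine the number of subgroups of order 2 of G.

15

|G| = 30 and 2 | 30, so subgroups of order 2 are possible by Lagrange.
The subgroups of order 2 are: {e, r^10s}; {e, r^11s}; {e, r^12s}; {e, r^13s}; … (15 in all).
So G has 15 subgroups of order 2.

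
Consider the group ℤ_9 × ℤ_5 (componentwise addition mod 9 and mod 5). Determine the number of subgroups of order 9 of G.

1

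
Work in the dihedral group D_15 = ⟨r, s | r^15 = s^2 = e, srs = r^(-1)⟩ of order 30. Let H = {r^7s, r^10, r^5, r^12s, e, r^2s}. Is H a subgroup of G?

|H| = 6 divides |G| = 30, consistent with Lagrange.
H contains the identity, every element's inverse is in H, and H is closed under ·: it is a subgroup.

Yes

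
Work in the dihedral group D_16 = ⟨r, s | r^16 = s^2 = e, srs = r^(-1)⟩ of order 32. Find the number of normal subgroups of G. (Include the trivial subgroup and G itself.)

G has 36 subgroups. Checking conjugation-invariance by order — order 1: 1/1 normal; order 2: 1/17 normal; order 4: 1/9 normal; order 8: 1/5 normal; order 16: 3/3 normal; order 32: 1/1 normal.
Total normal subgroups: 8.

8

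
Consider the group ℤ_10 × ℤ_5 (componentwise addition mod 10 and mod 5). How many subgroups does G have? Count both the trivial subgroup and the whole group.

16

|G| = 50, so by Lagrange every subgroup order divides 50. Divisors: 1, 2, 5, 10, 25, 50.
Subgroups by order — order 1: 1; order 2: 1; order 5: 6; order 10: 6; order 25: 1; order 50: 1.
Total: 1 + 1 + 6 + 6 + 1 + 1 = 16.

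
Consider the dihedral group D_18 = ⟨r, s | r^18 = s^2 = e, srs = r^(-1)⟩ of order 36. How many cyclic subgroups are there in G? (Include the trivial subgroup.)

Each element a generates a cyclic subgroup ⟨a⟩; distinct elements may generate the same one (a cyclic group of order d has φ(d) generators).
Cyclic subgroups by order — order 1: 1; order 2: 19; order 3: 1; order 6: 1; order 9: 1; order 18: 1.
Total: 24.

24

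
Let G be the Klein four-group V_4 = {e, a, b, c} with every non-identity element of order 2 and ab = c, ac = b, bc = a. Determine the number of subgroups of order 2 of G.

|G| = 4 and 2 | 4, so subgroups of order 2 are possible by Lagrange.
The subgroups of order 2 are: {e, a}; {e, b}; {e, c}.
So G has 3 subgroups of order 2.

3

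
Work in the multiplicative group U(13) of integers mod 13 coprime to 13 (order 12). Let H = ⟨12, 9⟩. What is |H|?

6

|⟨12⟩| = 2 and |⟨9⟩| = 3, so |H| is a multiple of lcm(2, 3) = 6 and divides |G| = 12.
Closing under the operation: H = {1, 3, 4, 9, 10, 12}, so |H| = 6.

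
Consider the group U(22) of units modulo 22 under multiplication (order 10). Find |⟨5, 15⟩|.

5

|⟨5⟩| = 5 and |⟨15⟩| = 5, so |H| is a multiple of lcm(5, 5) = 5 and divides |G| = 10.
Closing under the operation: H = {1, 3, 5, 9, 15}, so |H| = 5.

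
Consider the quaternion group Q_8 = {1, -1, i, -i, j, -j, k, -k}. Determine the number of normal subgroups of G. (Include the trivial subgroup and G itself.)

G has 6 subgroups. Checking conjugation-invariance by order — order 1: 1/1 normal; order 2: 1/1 normal; order 4: 3/3 normal; order 8: 1/1 normal.
Total normal subgroups: 6.

6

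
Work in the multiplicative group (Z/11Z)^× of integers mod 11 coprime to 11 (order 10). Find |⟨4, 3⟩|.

|⟨4⟩| = 5 and |⟨3⟩| = 5, so |H| is a multiple of lcm(5, 5) = 5 and divides |G| = 10.
Closing under the operation: H = {1, 3, 4, 5, 9}, so |H| = 5.

5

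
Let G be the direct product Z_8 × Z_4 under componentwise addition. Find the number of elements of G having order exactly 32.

An element (a,b) has order lcm(ord(a), ord(b)); count pairs with lcm equal to 32.
Enumerating gives 0 such elements.

0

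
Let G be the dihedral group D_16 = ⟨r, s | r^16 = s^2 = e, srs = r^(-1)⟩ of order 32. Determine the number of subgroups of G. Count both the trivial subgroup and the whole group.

|G| = 32, so by Lagrange every subgroup order divides 32. Divisors: 1, 2, 4, 8, 16, 32.
Subgroups by order — order 1: 1; order 2: 17; order 4: 9; order 8: 5; order 16: 3; order 32: 1.
Total: 1 + 17 + 9 + 5 + 3 + 1 = 36.

36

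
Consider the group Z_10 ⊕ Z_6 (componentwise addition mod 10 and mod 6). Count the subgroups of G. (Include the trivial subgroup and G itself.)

20

|G| = 60, so by Lagrange every subgroup order divides 60. Divisors: 1, 2, 3, 4, 5, 6, 10, 12, 15, 20, 30, 60.
Subgroups by order — order 1: 1; order 2: 3; order 3: 1; order 4: 1; order 5: 1; order 6: 3; order 10: 3; order 12: 1; order 15: 1; order 20: 1; order 30: 3; order 60: 1.
Total: 1 + 3 + 1 + 1 + 1 + 3 + 3 + 1 + 1 + 1 + 3 + 1 = 20.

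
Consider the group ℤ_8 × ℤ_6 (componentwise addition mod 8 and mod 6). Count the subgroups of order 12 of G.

3

|G| = 48 and 12 | 48, so subgroups of order 12 are possible by Lagrange.
The subgroups of order 12 are: {(0,0), (0,1), (0,2), (0,3), (0,4), (0,5), (4,0), (4,1), (4,2), (4,3), (4,4), (4,5)}; {(0,0), (0,2), (0,4), (2,0), (2,2), (2,4), (4,0), (4,2), (4,4), (6,0), (6,2), (6,4)}; {(0,0), (0,2), (0,4), (2,1), (2,3), (2,5), (4,0), (4,2), (4,4), (6,1), (6,3), (6,5)}.
So G has 3 subgroups of order 12.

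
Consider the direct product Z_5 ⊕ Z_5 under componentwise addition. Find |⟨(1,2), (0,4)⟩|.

25

|⟨(1,2)⟩| = 5 and |⟨(0,4)⟩| = 5, so |H| is a multiple of lcm(5, 5) = 5 and divides |G| = 25.
Closing {(1,2), (0,4)} under the group operation gives all of G, so |H| = 25.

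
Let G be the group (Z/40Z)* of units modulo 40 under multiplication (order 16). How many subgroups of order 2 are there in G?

|G| = 16 and 2 | 16, so subgroups of order 2 are possible by Lagrange.
The subgroups of order 2 are: {1, 11}; {1, 19}; {1, 21}; {1, 29}; … (7 in all).
So G has 7 subgroups of order 2.

7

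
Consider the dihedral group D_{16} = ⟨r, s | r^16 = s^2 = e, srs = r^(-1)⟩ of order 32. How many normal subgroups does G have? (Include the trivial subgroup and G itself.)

8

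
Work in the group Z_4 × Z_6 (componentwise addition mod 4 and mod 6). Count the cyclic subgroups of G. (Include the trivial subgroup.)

12

A cyclic subgroup of order d is generated by each of its φ(d) elements of order d, so the cyclic subgroups of order d number (#elements of order d)/φ(d).
Cyclic subgroups by order — order 1: 1; order 2: 3; order 3: 1; order 4: 2; order 6: 3; order 12: 2.
Total: 12.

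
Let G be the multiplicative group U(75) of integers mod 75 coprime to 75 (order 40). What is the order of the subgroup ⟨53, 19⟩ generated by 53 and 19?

20

|⟨53⟩| = 20 and |⟨19⟩| = 10, so |H| is a multiple of lcm(20, 10) = 20 and divides |G| = 40.
Closing under the operation: H = {1, 2, 4, 8, 16, 17, 19, 23, 31, 32, 34, 38, 46, 47, 49, 53, 61, 62, 64, 68}, so |H| = 20.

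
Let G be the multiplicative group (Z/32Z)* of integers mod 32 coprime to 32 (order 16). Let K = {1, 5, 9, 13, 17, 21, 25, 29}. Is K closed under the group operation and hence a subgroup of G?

|K| = 8 divides |G| = 16, consistent with Lagrange.
K contains the identity, every element's inverse is in K, and K is closed under ·: it is a subgroup.
In fact K = ⟨5⟩.

Yes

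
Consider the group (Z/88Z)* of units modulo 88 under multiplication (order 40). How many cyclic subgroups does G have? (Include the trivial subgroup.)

16

A cyclic subgroup of order d is generated by each of its φ(d) elements of order d, so the cyclic subgroups of order d number (#elements of order d)/φ(d).
Cyclic subgroups by order — order 1: 1; order 2: 7; order 5: 1; order 10: 7.
Total: 16.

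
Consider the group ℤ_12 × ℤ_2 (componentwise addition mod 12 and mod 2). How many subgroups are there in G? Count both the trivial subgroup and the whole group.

16

|G| = 24, so by Lagrange every subgroup order divides 24. Divisors: 1, 2, 3, 4, 6, 8, 12, 24.
Subgroups by order — order 1: 1; order 2: 3; order 3: 1; order 4: 3; order 6: 3; order 8: 1; order 12: 3; order 24: 1.
Total: 1 + 3 + 1 + 3 + 3 + 1 + 3 + 1 = 16.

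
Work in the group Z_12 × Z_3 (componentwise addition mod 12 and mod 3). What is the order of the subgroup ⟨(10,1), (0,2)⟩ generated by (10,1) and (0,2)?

18

|⟨(10,1)⟩| = 6 and |⟨(0,2)⟩| = 3, so |H| is a multiple of lcm(6, 3) = 6 and divides |G| = 36.
Closing under the operation: H = {(0,0), (0,1), (0,2), (2,0), (2,1), (2,2), (4,0), (4,1), (4,2), (6,0), (6,1), (6,2), (8,0), (8,1), (8,2), (10,0), (10,1), (10,2)}, so |H| = 18.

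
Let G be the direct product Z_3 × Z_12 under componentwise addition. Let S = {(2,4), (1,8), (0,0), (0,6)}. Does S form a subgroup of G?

Closure fails: (2,4) + (0,6) = (2,10) ∉ S. So S is not a subgroup.

No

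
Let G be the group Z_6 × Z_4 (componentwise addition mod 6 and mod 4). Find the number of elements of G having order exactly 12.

An element (a,b) has order lcm(ord(a), ord(b)); count pairs with lcm equal to 12.
Enumerating gives 8 such elements.

8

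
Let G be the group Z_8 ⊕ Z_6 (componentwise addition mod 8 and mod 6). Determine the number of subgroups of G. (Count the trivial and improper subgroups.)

22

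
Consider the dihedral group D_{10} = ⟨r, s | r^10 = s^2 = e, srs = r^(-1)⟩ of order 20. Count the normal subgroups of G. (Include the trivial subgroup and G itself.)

G has 22 subgroups. Checking conjugation-invariance by order — order 1: 1/1 normal; order 2: 1/11 normal; order 4: 0/5 normal; order 5: 1/1 normal; order 10: 3/3 normal; order 20: 1/1 normal.
Total normal subgroups: 7.

7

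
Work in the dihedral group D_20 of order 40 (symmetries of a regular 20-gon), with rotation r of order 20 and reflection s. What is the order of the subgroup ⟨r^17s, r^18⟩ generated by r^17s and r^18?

|⟨r^17s⟩| = 2 and |⟨r^18⟩| = 10, so |H| is a multiple of lcm(2, 10) = 10 and divides |G| = 40.
Closing under the operation: H = {e, r^2, r^4, r^6, r^8, r^10, r^12, r^14, r^16, r^18, rs, r^3s, r^5s, r^7s, r^9s, r^11s, r^13s, r^15s, r^17s, r^19s}, so |H| = 20.

20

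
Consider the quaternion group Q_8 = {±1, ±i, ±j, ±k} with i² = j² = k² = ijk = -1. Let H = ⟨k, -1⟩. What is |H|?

4

|⟨k⟩| = 4 and |⟨-1⟩| = 2, so |H| is a multiple of lcm(4, 2) = 4 and divides |G| = 8.
Closing under the operation: H = {1, -1, k, -k}, so |H| = 4.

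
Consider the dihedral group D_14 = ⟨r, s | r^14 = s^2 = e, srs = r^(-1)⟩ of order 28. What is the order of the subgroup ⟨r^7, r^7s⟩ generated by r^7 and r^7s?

4

|⟨r^7⟩| = 2 and |⟨r^7s⟩| = 2, so |H| is a multiple of lcm(2, 2) = 2 and divides |G| = 28.
Closing under the operation: H = {e, r^7, s, r^7s}, so |H| = 4.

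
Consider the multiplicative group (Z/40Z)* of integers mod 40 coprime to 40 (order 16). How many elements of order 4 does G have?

8

The elements of order 4 are: 3, 7, 13, 17, 23, 27, 33, 37.
That's 8.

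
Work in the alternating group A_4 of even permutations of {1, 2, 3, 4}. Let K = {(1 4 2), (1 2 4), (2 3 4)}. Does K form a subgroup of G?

No

The identity e ∉ K, so K is not a subgroup.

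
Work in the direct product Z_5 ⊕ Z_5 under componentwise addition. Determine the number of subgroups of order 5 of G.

|G| = 25 and 5 | 25, so subgroups of order 5 are possible by Lagrange.
The subgroups of order 5 are: {(0,0), (0,1), (0,2), (0,3), (0,4)}; {(0,0), (1,0), (2,0), (3,0), (4,0)}; {(0,0), (1,1), (2,2), (3,3), (4,4)}; {(0,0), (1,2), (2,4), (3,1), (4,3)}; … (6 in all).
So G has 6 subgroups of order 5.

6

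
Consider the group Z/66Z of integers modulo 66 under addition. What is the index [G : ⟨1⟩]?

|⟨1⟩| = 66 and |G| = 66.
By Lagrange, [G : H] = |G|/|H| = 66/66 = 1.

1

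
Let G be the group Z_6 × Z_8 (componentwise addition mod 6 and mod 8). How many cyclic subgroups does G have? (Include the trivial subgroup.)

16

Group the elements of G by the cyclic subgroup they generate; each cyclic subgroup of order d accounts for φ(d) elements.
Cyclic subgroups by order — order 1: 1; order 2: 3; order 3: 1; order 4: 2; order 6: 3; order 8: 2; order 12: 2; order 24: 2.
Total: 16.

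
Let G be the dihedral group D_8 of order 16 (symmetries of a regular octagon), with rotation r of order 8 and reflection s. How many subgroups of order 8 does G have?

|G| = 16 and 8 | 16, so subgroups of order 8 are possible by Lagrange.
The subgroups of order 8 are: {e, r, r^2, r^3, r^4, r^5, r^6, r^7}; {e, r^2, r^4, r^6, s, r^2s, r^4s, r^6s}; {e, r^2, r^4, r^6, rs, r^3s, r^5s, r^7s}.
So G has 3 subgroups of order 8.

3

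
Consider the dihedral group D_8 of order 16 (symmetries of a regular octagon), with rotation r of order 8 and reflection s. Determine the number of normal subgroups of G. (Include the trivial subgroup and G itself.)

7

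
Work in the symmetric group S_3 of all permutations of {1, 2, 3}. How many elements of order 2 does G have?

The elements of order 2 are: (2 3), (1 2), (1 3).
That's 3.

3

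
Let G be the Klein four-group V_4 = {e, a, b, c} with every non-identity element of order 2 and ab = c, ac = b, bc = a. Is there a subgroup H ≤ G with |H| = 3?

No

3 does not divide |G| = 4, so by Lagrange no subgroup of order 3 exists.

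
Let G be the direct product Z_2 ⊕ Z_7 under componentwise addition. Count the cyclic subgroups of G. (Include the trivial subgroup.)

4

Each element a generates a cyclic subgroup ⟨a⟩; distinct elements may generate the same one (a cyclic group of order d has φ(d) generators).
Cyclic subgroups by order — order 1: 1; order 2: 1; order 7: 1; order 14: 1.
Total: 4.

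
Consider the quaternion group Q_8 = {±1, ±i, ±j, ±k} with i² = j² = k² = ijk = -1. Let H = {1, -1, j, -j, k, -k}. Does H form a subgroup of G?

No

|H| = 6 does not divide |G| = 8, so by Lagrange H is not a subgroup.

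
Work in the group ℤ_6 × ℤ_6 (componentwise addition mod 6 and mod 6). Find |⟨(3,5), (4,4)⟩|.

18

|⟨(3,5)⟩| = 6 and |⟨(4,4)⟩| = 3, so |H| is a multiple of lcm(6, 3) = 6 and divides |G| = 36.
Closing under the operation: H = {(0,0), (0,2), (0,4), (1,1), (1,3), (1,5), (2,0), (2,2), (2,4), (3,1), (3,3), (3,5), (4,0), (4,2), (4,4), (5,1), (5,3), (5,5)}, so |H| = 18.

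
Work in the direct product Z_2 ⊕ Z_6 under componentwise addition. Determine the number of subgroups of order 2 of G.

3

|G| = 12 and 2 | 12, so subgroups of order 2 are possible by Lagrange.
The subgroups of order 2 are: {(0,0), (0,3)}; {(0,0), (1,0)}; {(0,0), (1,3)}.
So G has 3 subgroups of order 2.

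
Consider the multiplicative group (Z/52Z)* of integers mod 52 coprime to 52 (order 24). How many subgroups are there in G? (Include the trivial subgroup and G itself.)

16

|G| = 24, so by Lagrange every subgroup order divides 24. Divisors: 1, 2, 3, 4, 6, 8, 12, 24.
Subgroups by order — order 1: 1; order 2: 3; order 3: 1; order 4: 3; order 6: 3; order 8: 1; order 12: 3; order 24: 1.
Total: 1 + 3 + 1 + 3 + 3 + 1 + 3 + 1 = 16.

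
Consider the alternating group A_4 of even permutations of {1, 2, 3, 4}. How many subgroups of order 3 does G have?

|G| = 12 and 3 | 12, so subgroups of order 3 are possible by Lagrange.
The subgroups of order 3 are: {e, (1 2 3), (1 3 2)}; {e, (1 2 4), (1 4 2)}; {e, (1 3 4), (1 4 3)}; {e, (2 3 4), (2 4 3)}.
So G has 4 subgroups of order 3.

4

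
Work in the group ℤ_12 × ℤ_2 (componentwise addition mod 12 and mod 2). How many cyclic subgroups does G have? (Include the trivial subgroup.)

12

Group the elements of G by the cyclic subgroup they generate; each cyclic subgroup of order d accounts for φ(d) elements.
Cyclic subgroups by order — order 1: 1; order 2: 3; order 3: 1; order 4: 2; order 6: 3; order 12: 2.
Total: 12.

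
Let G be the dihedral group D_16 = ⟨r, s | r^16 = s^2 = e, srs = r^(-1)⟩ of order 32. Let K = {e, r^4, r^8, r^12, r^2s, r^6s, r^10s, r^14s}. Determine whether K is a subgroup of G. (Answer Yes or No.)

Yes

|K| = 8 divides |G| = 32, consistent with Lagrange.
K contains the identity, every element's inverse is in K, and K is closed under ·: it is a subgroup.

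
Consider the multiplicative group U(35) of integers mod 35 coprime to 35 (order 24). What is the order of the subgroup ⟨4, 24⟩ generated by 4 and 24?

12

|⟨4⟩| = 6 and |⟨24⟩| = 6, so |H| is a multiple of lcm(6, 6) = 6 and divides |G| = 24.
Closing under the operation: H = {1, 4, 6, 9, 11, 16, 19, 24, 26, 29, 31, 34}, so |H| = 12.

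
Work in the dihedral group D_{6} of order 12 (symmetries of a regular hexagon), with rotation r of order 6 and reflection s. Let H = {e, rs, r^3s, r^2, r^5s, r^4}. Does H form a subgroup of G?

Yes

|H| = 6 divides |G| = 12, consistent with Lagrange.
H contains the identity, every element's inverse is in H, and H is closed under ·: it is a subgroup.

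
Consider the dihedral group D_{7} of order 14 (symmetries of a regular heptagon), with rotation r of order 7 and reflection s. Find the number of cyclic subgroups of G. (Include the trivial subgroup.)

Group the elements of G by the cyclic subgroup they generate; each cyclic subgroup of order d accounts for φ(d) elements.
Cyclic subgroups by order — order 1: 1; order 2: 7; order 7: 1.
Total: 9.

9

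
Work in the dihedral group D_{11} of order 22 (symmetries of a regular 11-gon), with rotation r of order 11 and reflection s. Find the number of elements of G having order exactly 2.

Enumerating element orders in G gives 11 elements of order 2.

11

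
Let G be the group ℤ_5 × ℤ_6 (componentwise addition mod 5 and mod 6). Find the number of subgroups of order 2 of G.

|G| = 30 and 2 | 30, so subgroups of order 2 are possible by Lagrange.
The subgroups of order 2 are: {(0,0), (0,3)}.
So G has 1 subgroup of order 2.

1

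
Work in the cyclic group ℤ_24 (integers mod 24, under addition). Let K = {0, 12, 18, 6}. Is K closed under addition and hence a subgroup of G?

|K| = 4 divides |G| = 24, consistent with Lagrange.
K contains the identity, every element's inverse is in K, and K is closed under +: it is a subgroup.
In fact K = ⟨18⟩.

Yes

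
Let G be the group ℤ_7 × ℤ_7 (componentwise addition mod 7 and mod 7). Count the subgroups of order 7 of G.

8

|G| = 49 and 7 | 49, so subgroups of order 7 are possible by Lagrange.
The subgroups of order 7 are: {(0,0), (0,1), (0,2), (0,3), (0,4), (0,5), (0,6)}; {(0,0), (1,0), (2,0), (3,0), (4,0), (5,0), (6,0)}; {(0,0), (1,1), (2,2), (3,3), (4,4), (5,5), (6,6)}; {(0,0), (1,2), (2,4), (3,6), (4,1), (5,3), (6,5)}; … (8 in all).
So G has 8 subgroups of order 7.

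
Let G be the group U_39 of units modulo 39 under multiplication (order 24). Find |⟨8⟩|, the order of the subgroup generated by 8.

4

Compute successive powers of 8 mod 39: 8, 25, 5, 1; 8^4 ≡ 1 (mod 39).
So |⟨8⟩| = 4.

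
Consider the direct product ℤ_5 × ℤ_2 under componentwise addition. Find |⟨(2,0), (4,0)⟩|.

5

|⟨(2,0)⟩| = 5 and |⟨(4,0)⟩| = 5, so |H| is a multiple of lcm(5, 5) = 5 and divides |G| = 10.
Closing under the operation: H = {(0,0), (1,0), (2,0), (3,0), (4,0)}, so |H| = 5.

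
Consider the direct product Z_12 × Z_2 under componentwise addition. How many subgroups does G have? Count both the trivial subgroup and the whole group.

|G| = 24, so by Lagrange every subgroup order divides 24. Divisors: 1, 2, 3, 4, 6, 8, 12, 24.
Subgroups by order — order 1: 1; order 2: 3; order 3: 1; order 4: 3; order 6: 3; order 8: 1; order 12: 3; order 24: 1.
Total: 1 + 3 + 1 + 3 + 3 + 1 + 3 + 1 = 16.

16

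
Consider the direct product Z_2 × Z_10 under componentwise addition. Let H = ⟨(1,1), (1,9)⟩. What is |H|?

10

|⟨(1,1)⟩| = 10 and |⟨(1,9)⟩| = 10, so |H| is a multiple of lcm(10, 10) = 10 and divides |G| = 20.
Closing under the operation: H = {(0,0), (0,2), (0,4), (0,6), (0,8), (1,1), (1,3), (1,5), (1,7), (1,9)}, so |H| = 10.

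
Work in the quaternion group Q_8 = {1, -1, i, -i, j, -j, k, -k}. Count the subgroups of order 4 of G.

3

|G| = 8 and 4 | 8, so subgroups of order 4 are possible by Lagrange.
The subgroups of order 4 are: {1, -1, i, -i}; {1, -1, j, -j}; {1, -1, k, -k}.
So G has 3 subgroups of order 4.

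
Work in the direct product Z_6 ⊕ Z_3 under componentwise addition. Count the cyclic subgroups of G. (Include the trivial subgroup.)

10

Each element a generates a cyclic subgroup ⟨a⟩; distinct elements may generate the same one (a cyclic group of order d has φ(d) generators).
Cyclic subgroups by order — order 1: 1; order 2: 1; order 3: 4; order 6: 4.
Total: 10.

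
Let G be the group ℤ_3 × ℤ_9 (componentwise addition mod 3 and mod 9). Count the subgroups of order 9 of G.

4

|G| = 27 and 9 | 27, so subgroups of order 9 are possible by Lagrange.
The subgroups of order 9 are: {(0,0), (0,1), (0,2), (0,3), (0,4), (0,5), (0,6), (0,7), (0,8)}; {(0,0), (0,3), (0,6), (1,0), (1,3), (1,6), (2,0), (2,3), (2,6)}; {(0,0), (0,3), (0,6), (1,1), (1,4), (1,7), (2,2), (2,5), (2,8)}; {(0,0), (0,3), (0,6), (1,2), (1,5), (1,8), (2,1), (2,4), (2,7)}.
So G has 4 subgroups of order 9.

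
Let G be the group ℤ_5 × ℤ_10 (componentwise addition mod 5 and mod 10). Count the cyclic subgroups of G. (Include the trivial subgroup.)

14

A cyclic subgroup of order d is generated by each of its φ(d) elements of order d, so the cyclic subgroups of order d number (#elements of order d)/φ(d).
Cyclic subgroups by order — order 1: 1; order 2: 1; order 5: 6; order 10: 6.
Total: 14.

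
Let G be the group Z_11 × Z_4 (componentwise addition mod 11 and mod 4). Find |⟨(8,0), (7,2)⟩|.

|⟨(8,0)⟩| = 11 and |⟨(7,2)⟩| = 22, so |H| is a multiple of lcm(11, 22) = 22 and divides |G| = 44.
Closing under the operation: H = {(0,0), (0,2), (1,0), (1,2), (2,0), (2,2), (3,0), (3,2), (4,0), (4,2), (5,0), (5,2), (6,0), (6,2), (7,0), (7,2), (8,0), (8,2), (9,0), (9,2), (10,0), (10,2)}, so |H| = 22.

22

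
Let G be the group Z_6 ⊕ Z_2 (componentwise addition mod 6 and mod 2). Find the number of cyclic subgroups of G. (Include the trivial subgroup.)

Each element a generates a cyclic subgroup ⟨a⟩; distinct elements may generate the same one (a cyclic group of order d has φ(d) generators).
Cyclic subgroups by order — order 1: 1; order 2: 3; order 3: 1; order 6: 3.
Total: 8.

8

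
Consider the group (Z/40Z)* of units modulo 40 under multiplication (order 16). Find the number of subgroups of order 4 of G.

11

|G| = 16 and 4 | 16, so subgroups of order 4 are possible by Lagrange.
The subgroups of order 4 are: {1, 9, 11, 19}; {1, 11, 21, 31}; {1, 11, 29, 39}; {1, 9, 13, 37}; … (11 in all).
So G has 11 subgroups of order 4.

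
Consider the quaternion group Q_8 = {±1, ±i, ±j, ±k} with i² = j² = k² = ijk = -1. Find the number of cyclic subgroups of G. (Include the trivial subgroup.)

Group the elements of G by the cyclic subgroup they generate; each cyclic subgroup of order d accounts for φ(d) elements.
Cyclic subgroups by order — order 1: 1; order 2: 1; order 4: 3.
Total: 5.

5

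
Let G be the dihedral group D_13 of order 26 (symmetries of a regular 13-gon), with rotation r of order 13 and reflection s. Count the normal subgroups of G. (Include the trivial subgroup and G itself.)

G has 16 subgroups. Checking conjugation-invariance by order — order 1: 1/1 normal; order 2: 0/13 normal; order 13: 1/1 normal; order 26: 1/1 normal.
Total normal subgroups: 3.

3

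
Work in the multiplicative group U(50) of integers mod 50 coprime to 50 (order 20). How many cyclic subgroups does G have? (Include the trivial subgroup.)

6

Group the elements of G by the cyclic subgroup they generate; each cyclic subgroup of order d accounts for φ(d) elements.
Cyclic subgroups by order — order 1: 1; order 2: 1; order 4: 1; order 5: 1; order 10: 1; order 20: 1.
Total: 6.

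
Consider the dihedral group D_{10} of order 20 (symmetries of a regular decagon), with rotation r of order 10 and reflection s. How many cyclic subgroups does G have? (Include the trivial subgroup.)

14

Each element a generates a cyclic subgroup ⟨a⟩; distinct elements may generate the same one (a cyclic group of order d has φ(d) generators).
Cyclic subgroups by order — order 1: 1; order 2: 11; order 5: 1; order 10: 1.
Total: 14.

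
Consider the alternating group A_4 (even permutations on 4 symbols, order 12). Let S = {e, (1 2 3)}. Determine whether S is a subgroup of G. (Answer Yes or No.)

No

(1 2 3) ∈ S but its inverse (1 3 2) ∉ S, so S is not a subgroup.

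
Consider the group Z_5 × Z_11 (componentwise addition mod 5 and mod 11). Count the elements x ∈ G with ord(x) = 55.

40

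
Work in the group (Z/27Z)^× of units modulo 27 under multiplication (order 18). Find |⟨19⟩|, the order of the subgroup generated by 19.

Compute successive powers of 19 mod 27: 19, 10, 1; 19^3 ≡ 1 (mod 27).
So |⟨19⟩| = 3.

3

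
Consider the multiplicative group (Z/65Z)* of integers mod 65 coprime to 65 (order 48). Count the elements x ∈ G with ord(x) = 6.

6

The elements of order 6 are: 4, 9, 29, 36, 49, 56.
That's 6.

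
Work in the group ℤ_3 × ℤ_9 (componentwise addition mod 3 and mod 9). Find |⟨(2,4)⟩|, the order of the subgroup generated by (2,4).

The order of (2,4) in Z_3 × Z_9 is lcm(ord(2) in Z_3, ord(4) in Z_9).
ord(2) = 3 and ord(4) = 9, so |⟨(2,4)⟩| = lcm(3, 9) = 9.

9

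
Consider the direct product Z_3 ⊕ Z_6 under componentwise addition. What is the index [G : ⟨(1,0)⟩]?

|⟨(1,0)⟩| = 3 and |G| = 18.
By Lagrange, [G : H] = |G|/|H| = 18/3 = 6.

6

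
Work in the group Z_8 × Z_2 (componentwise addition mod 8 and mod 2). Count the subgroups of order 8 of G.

3

|G| = 16 and 8 | 16, so subgroups of order 8 are possible by Lagrange.
The subgroups of order 8 are: {(0,0), (0,1), (2,0), (2,1), (4,0), (4,1), (6,0), (6,1)}; {(0,0), (1,0), (2,0), (3,0), (4,0), (5,0), (6,0), (7,0)}; {(0,0), (1,1), (2,0), (3,1), (4,0), (5,1), (6,0), (7,1)}.
So G has 3 subgroups of order 8.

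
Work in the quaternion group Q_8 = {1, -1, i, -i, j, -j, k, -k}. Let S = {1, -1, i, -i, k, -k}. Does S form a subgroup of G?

No

|S| = 6 does not divide |G| = 8, so by Lagrange S is not a subgroup.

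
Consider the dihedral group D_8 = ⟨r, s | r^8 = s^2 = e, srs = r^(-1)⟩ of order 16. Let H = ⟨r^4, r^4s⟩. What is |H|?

|⟨r^4⟩| = 2 and |⟨r^4s⟩| = 2, so |H| is a multiple of lcm(2, 2) = 2 and divides |G| = 16.
Closing under the operation: H = {e, r^4, s, r^4s}, so |H| = 4.

4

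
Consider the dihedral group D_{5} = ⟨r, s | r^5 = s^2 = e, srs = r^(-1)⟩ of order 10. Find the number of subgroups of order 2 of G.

|G| = 10 and 2 | 10, so subgroups of order 2 are possible by Lagrange.
The subgroups of order 2 are: {e, r^2s}; {e, r^3s}; {e, r^4s}; {e, rs}; … (5 in all).
So G has 5 subgroups of order 2.

5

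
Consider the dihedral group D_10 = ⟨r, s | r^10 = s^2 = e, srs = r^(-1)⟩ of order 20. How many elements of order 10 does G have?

The elements of order 10 are: r, r^3, r^7, r^9.
That's 4.

4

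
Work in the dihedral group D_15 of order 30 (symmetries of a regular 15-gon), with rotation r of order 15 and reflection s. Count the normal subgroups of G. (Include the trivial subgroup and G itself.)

G has 28 subgroups. Checking conjugation-invariance by order — order 1: 1/1 normal; order 2: 0/15 normal; order 3: 1/1 normal; order 5: 1/1 normal; order 6: 0/5 normal; order 10: 0/3 normal; order 15: 1/1 normal; order 30: 1/1 normal.
Total normal subgroups: 5.

5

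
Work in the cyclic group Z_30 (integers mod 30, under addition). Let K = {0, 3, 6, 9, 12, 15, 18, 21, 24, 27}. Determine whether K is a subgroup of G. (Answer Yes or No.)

Yes

|K| = 10 divides |G| = 30, consistent with Lagrange.
K contains the identity, every element's inverse is in K, and K is closed under +: it is a subgroup.
In fact K = ⟨3⟩.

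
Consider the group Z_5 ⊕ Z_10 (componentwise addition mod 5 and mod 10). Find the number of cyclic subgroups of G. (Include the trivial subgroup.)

14

Group the elements of G by the cyclic subgroup they generate; each cyclic subgroup of order d accounts for φ(d) elements.
Cyclic subgroups by order — order 1: 1; order 2: 1; order 5: 6; order 10: 6.
Total: 14.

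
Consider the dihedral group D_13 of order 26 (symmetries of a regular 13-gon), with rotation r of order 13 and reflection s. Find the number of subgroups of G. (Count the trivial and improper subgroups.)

16

|G| = 26, so by Lagrange every subgroup order divides 26. Divisors: 1, 2, 13, 26.
Subgroups by order — order 1: 1; order 2: 13; order 13: 1; order 26: 1.
Total: 1 + 13 + 1 + 1 = 16.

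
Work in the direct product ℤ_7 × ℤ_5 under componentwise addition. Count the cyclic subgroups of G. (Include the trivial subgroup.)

Group the elements of G by the cyclic subgroup they generate; each cyclic subgroup of order d accounts for φ(d) elements.
Cyclic subgroups by order — order 1: 1; order 5: 1; order 7: 1; order 35: 1.
Total: 4.

4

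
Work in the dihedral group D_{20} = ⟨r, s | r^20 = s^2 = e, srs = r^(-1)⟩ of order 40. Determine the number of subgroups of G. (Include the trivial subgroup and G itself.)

48

|G| = 40, so by Lagrange every subgroup order divides 40. Divisors: 1, 2, 4, 5, 8, 10, 20, 40.
Subgroups by order — order 1: 1; order 2: 21; order 4: 11; order 5: 1; order 8: 5; order 10: 5; order 20: 3; order 40: 1.
Total: 1 + 21 + 11 + 1 + 5 + 5 + 3 + 1 = 48.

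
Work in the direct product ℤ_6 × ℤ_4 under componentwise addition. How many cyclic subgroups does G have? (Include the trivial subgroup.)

Group the elements of G by the cyclic subgroup they generate; each cyclic subgroup of order d accounts for φ(d) elements.
Cyclic subgroups by order — order 1: 1; order 2: 3; order 3: 1; order 4: 2; order 6: 3; order 12: 2.
Total: 12.

12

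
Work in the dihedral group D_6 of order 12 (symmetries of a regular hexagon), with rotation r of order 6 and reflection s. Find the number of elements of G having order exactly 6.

2

The elements of order 6 are: r, r^5.
That's 2.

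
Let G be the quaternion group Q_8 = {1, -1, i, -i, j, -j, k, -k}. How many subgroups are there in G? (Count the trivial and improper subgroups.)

6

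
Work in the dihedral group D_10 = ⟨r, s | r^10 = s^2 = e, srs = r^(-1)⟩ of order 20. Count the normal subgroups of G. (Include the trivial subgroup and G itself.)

7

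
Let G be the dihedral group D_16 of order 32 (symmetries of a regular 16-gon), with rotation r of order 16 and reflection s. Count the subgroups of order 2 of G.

17

|G| = 32 and 2 | 32, so subgroups of order 2 are possible by Lagrange.
The subgroups of order 2 are: {e, r^10s}; {e, r^11s}; {e, r^12s}; {e, r^13s}; … (17 in all).
So G has 17 subgroups of order 2.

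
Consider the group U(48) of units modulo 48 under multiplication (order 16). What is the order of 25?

2

Compute successive powers of 25 mod 48: 25, 1; 25^2 ≡ 1 (mod 48).
So |⟨25⟩| = 2.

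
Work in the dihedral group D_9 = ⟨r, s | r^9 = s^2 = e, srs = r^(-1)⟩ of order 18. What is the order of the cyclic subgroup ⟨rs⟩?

2

Computing powers of rs: the smallest k with (rs)^k = e is k = 2.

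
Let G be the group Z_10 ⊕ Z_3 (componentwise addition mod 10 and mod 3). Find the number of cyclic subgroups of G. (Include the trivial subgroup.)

A cyclic subgroup of order d is generated by each of its φ(d) elements of order d, so the cyclic subgroups of order d number (#elements of order d)/φ(d).
Cyclic subgroups by order — order 1: 1; order 2: 1; order 3: 1; order 5: 1; order 6: 1; order 10: 1; order 15: 1; order 30: 1.
Total: 8.

8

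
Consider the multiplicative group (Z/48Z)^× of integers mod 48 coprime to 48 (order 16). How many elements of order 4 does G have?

8

The elements of order 4 are: 5, 11, 13, 19, 29, 35, 37, 43.
That's 8.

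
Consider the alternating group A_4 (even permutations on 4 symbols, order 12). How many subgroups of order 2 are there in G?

3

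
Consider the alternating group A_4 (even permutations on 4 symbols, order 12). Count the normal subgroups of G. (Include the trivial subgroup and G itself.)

3

G has 10 subgroups. Checking conjugation-invariance by order — order 1: 1/1 normal; order 2: 0/3 normal; order 3: 0/4 normal; order 4: 1/1 normal; order 12: 1/1 normal.
Total normal subgroups: 3.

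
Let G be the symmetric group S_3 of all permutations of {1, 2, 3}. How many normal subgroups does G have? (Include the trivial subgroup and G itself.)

3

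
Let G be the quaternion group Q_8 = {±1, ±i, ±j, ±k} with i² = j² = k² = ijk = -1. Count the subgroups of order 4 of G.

3

|G| = 8 and 4 | 8, so subgroups of order 4 are possible by Lagrange.
The subgroups of order 4 are: {1, -1, i, -i}; {1, -1, j, -j}; {1, -1, k, -k}.
So G has 3 subgroups of order 4.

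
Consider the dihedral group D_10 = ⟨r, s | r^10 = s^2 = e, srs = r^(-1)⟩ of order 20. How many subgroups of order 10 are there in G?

3

|G| = 20 and 10 | 20, so subgroups of order 10 are possible by Lagrange.
The subgroups of order 10 are: {e, r, r^2, r^3, r^4, r^5, r^6, r^7, r^8, r^9}; {e, r^2, r^4, r^6, r^8, s, r^2s, r^4s, r^6s, r^8s}; {e, r^2, r^4, r^6, r^8, rs, r^3s, r^5s, r^7s, r^9s}.
So G has 3 subgroups of order 10.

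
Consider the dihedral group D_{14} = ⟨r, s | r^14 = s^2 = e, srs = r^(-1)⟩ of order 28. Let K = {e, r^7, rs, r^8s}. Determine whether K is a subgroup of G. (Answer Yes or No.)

|K| = 4 divides |G| = 28, consistent with Lagrange.
K contains the identity, every element's inverse is in K, and K is closed under ·: it is a subgroup.

Yes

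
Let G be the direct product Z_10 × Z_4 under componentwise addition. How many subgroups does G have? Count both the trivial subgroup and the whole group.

16

|G| = 40, so by Lagrange every subgroup order divides 40. Divisors: 1, 2, 4, 5, 8, 10, 20, 40.
Subgroups by order — order 1: 1; order 2: 3; order 4: 3; order 5: 1; order 8: 1; order 10: 3; order 20: 3; order 40: 1.
Total: 1 + 3 + 3 + 1 + 1 + 3 + 3 + 1 = 16.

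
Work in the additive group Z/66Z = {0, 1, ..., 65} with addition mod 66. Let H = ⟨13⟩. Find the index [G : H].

|⟨13⟩| = 66 and |G| = 66.
By Lagrange, [G : H] = |G|/|H| = 66/66 = 1.

1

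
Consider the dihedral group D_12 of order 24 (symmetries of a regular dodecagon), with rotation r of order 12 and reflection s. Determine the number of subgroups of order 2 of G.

|G| = 24 and 2 | 24, so subgroups of order 2 are possible by Lagrange.
The subgroups of order 2 are: {e, r^10s}; {e, r^11s}; {e, r^2s}; {e, r^3s}; … (13 in all).
So G has 13 subgroups of order 2.

13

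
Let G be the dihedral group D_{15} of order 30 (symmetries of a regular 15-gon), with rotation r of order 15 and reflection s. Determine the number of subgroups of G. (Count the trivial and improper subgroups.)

|G| = 30, so by Lagrange every subgroup order divides 30. Divisors: 1, 2, 3, 5, 6, 10, 15, 30.
Subgroups by order — order 1: 1; order 2: 15; order 3: 1; order 5: 1; order 6: 5; order 10: 3; order 15: 1; order 30: 1.
Total: 1 + 15 + 1 + 1 + 5 + 3 + 1 + 1 = 28.

28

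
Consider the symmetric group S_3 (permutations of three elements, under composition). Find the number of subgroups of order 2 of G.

|G| = 6 and 2 | 6, so subgroups of order 2 are possible by Lagrange.
The subgroups of order 2 are: {e, (1 2)}; {e, (1 3)}; {e, (2 3)}.
So G has 3 subgroups of order 2.

3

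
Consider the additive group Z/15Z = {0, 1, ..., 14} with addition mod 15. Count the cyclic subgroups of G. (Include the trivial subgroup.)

4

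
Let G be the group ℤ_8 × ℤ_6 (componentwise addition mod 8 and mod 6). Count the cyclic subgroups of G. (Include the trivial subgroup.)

A cyclic subgroup of order d is generated by each of its φ(d) elements of order d, so the cyclic subgroups of order d number (#elements of order d)/φ(d).
Cyclic subgroups by order — order 1: 1; order 2: 3; order 3: 1; order 4: 2; order 6: 3; order 8: 2; order 12: 2; order 24: 2.
Total: 16.

16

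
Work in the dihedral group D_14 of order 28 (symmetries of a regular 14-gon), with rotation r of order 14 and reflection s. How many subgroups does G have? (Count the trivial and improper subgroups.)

28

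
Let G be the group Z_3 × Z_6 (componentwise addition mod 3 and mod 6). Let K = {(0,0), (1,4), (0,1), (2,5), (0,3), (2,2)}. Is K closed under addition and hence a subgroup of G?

(0,1) ∈ K but its inverse (0,5) ∉ K, so K is not a subgroup.

No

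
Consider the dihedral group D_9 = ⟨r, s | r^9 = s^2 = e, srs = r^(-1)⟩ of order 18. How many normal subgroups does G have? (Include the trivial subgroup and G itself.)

G has 16 subgroups. Checking conjugation-invariance by order — order 1: 1/1 normal; order 2: 0/9 normal; order 3: 1/1 normal; order 6: 0/3 normal; order 9: 1/1 normal; order 18: 1/1 normal.
Total normal subgroups: 4.

4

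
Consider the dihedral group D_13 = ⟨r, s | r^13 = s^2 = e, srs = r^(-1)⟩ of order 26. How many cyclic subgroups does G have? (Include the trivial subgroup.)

A cyclic subgroup of order d is generated by each of its φ(d) elements of order d, so the cyclic subgroups of order d number (#elements of order d)/φ(d).
Cyclic subgroups by order — order 1: 1; order 2: 13; order 13: 1.
Total: 15.

15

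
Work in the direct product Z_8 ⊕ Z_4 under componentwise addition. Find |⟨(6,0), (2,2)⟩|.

8

|⟨(6,0)⟩| = 4 and |⟨(2,2)⟩| = 4, so |H| is a multiple of lcm(4, 4) = 4 and divides |G| = 32.
Closing under the operation: H = {(0,0), (0,2), (2,0), (2,2), (4,0), (4,2), (6,0), (6,2)}, so |H| = 8.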